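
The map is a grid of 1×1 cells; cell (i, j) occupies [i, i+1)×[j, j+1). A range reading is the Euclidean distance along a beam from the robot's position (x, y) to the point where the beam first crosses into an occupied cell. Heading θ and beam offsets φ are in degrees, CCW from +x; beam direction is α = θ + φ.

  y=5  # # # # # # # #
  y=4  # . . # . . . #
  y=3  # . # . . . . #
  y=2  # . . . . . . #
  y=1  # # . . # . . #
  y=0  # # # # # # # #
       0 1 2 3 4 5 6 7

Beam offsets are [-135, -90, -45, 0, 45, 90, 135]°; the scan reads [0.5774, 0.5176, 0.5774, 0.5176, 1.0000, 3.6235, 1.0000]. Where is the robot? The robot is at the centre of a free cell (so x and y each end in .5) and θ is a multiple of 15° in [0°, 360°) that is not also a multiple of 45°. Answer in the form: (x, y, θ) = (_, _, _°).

Candidates: 20 free-cell centres × 16 headings = 320 poses. Raycast each; keep the one whose scan matches to 4 dp.
  (4.5, 3.5, 60°): beam 1 = 1.5529 ≠ 0.5774 ✗
  (5.5, 1.5, 75°): beam 2 = 1.5529 ≠ 0.5176 ✗
  (2.5, 1.5, 255°): beam 1 = 3.0000 ≠ 0.5774 ✗
  …
  (1.5, 4.5, 195°): r_1=0.5774, r_2=0.5176, r_3=0.5774, r_4=0.5176, r_5=1.0000, r_6=3.6235, r_7=1.0000 — all match ✓
Only this pose fits every beam.

(x, y, θ) = (1.5, 4.5, 195°)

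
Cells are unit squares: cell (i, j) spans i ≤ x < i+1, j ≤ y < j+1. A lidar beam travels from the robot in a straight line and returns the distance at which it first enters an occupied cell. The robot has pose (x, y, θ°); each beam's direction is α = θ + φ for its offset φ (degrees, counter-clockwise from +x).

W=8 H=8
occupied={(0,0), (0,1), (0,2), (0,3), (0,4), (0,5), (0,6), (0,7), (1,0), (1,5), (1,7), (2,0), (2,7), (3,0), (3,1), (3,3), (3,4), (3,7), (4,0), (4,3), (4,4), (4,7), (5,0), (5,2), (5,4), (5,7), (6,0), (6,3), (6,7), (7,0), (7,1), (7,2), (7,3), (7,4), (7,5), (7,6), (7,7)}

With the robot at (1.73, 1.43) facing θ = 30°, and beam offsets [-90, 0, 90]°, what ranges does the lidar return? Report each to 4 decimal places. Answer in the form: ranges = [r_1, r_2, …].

beam 1: φ=-90°, α=300°
  d=(0.5000,-0.8660)  start (1,1)  tX=0.5400 tY=0.4965  stride 1/|dx|=2.0000 1/|dy|=1.1547
    cross y-line → (1,0), t=0.4965 (wall)
  → r_1 = 0.4965
beam 2: φ=0°, α=30°
  d=(0.8660,0.5000)  start (1,1)  tX=0.3118 tY=1.1400  stride 1/|dx|=1.1547 1/|dy|=2.0000
    cross x-line → (2,1), t=0.3118
    cross y-line → (2,2), t=1.1400
    cross x-line → (3,2), t=1.4665
    cross x-line → (4,2), t=2.6212
    cross y-line → (4,3), t=3.1400 (wall)
  → r_2 = 3.1400
beam 3: φ=90°, α=120°
  d=(-0.5000,0.8660)  start (1,1)  tX=1.4600 tY=0.6582  stride 1/|dx|=2.0000 1/|dy|=1.1547
    cross y-line → (1,2), t=0.6582
    cross x-line → (0,2), t=1.4600 (wall)
  → r_3 = 1.4600

ranges = [0.4965, 3.1400, 1.4600]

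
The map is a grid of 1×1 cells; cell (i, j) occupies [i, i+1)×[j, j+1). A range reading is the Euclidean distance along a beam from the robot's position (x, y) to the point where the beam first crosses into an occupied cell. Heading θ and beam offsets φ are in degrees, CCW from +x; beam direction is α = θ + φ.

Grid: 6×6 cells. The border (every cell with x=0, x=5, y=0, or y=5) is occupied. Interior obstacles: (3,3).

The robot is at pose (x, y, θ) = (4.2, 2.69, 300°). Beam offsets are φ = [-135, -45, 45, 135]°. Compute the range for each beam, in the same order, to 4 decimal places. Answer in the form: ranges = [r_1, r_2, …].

ranges = [1.1977, 1.7496, 0.8282, 2.3915]

beam 1: φ=-135°, α=165°
  d=(-0.9659,0.2588)  start (4,2)  tX=0.2071 tY=1.1977  stride 1/|dx|=1.0353 1/|dy|=3.8637
    cross x-line → (3,2), t=0.2071
    cross y-line → (3,3), t=1.1977 (wall)
  → r_1 = 1.1977
beam 2: φ=-45°, α=255°
  d=(-0.2588,-0.9659)  start (4,2)  tX=0.7727 tY=0.7143  stride 1/|dx|=3.8637 1/|dy|=1.0353
    cross y-line → (4,1), t=0.7143
    cross x-line → (3,1), t=0.7727
    cross y-line → (3,0), t=1.7496 (wall)
  → r_2 = 1.7496
beam 3: φ=45°, α=345°
  d=(0.9659,-0.2588)  start (4,2)  tX=0.8282 tY=2.6660  stride 1/|dx|=1.0353 1/|dy|=3.8637
    cross x-line → (5,2), t=0.8282 (wall)
  → r_3 = 0.8282
beam 4: φ=135°, α=75°
  d=(0.2588,0.9659)  start (4,2)  tX=3.0910 tY=0.3209  stride 1/|dx|=3.8637 1/|dy|=1.0353
    cross y-line → (4,3), t=0.3209
    cross y-line → (4,4), t=1.3562
    cross y-line → (4,5), t=2.3915 (wall)
  → r_4 = 2.3915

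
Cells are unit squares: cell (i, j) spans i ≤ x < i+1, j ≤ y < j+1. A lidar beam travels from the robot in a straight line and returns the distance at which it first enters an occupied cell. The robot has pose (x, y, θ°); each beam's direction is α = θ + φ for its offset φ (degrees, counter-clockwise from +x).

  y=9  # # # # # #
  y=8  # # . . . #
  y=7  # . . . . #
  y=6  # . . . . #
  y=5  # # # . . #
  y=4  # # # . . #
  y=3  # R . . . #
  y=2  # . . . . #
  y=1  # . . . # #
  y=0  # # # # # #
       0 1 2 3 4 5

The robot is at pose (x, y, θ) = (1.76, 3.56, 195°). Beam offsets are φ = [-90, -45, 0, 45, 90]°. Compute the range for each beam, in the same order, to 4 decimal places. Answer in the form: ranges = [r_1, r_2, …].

ranges = [0.4555, 0.8776, 0.7868, 1.5200, 2.6503]

beam 1: φ=-90°, α=105°
  d=(-0.2588,0.9659)  start (1,3)  tX=2.9364 tY=0.4555  stride 1/|dx|=3.8637 1/|dy|=1.0353
    cross y-line → (1,4), t=0.4555 (wall)
  → r_1 = 0.4555
beam 2: φ=-45°, α=150°
  d=(-0.8660,0.5000)  start (1,3)  tX=0.8776 tY=0.8800  stride 1/|dx|=1.1547 1/|dy|=2.0000
    cross x-line → (0,3), t=0.8776 (wall)
  → r_2 = 0.8776
beam 3: φ=0°, α=195°
  d=(-0.9659,-0.2588)  start (1,3)  tX=0.7868 tY=2.1637  stride 1/|dx|=1.0353 1/|dy|=3.8637
    cross x-line → (0,3), t=0.7868 (wall)
  → r_3 = 0.7868
beam 4: φ=45°, α=240°
  d=(-0.5000,-0.8660)  start (1,3)  tX=1.5200 tY=0.6466  stride 1/|dx|=2.0000 1/|dy|=1.1547
    cross y-line → (1,2), t=0.6466
    cross x-line → (0,2), t=1.5200 (wall)
  → r_4 = 1.5200
beam 5: φ=90°, α=285°
  d=(0.2588,-0.9659)  start (1,3)  tX=0.9273 tY=0.5798  stride 1/|dx|=3.8637 1/|dy|=1.0353
    cross y-line → (1,2), t=0.5798
    cross x-line → (2,2), t=0.9273
    cross y-line → (2,1), t=1.6150
    cross y-line → (2,0), t=2.6503 (wall)
  → r_5 = 2.6503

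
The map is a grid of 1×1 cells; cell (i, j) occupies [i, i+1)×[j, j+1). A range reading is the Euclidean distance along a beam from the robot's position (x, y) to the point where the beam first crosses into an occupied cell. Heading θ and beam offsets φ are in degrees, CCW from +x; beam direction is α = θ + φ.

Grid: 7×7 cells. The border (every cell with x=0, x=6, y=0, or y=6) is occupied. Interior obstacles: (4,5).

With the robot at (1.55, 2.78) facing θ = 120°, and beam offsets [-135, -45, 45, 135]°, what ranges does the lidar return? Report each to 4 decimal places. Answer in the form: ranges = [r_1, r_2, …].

beam 1: φ=-135°, α=345°
  dir = (cos 345°, sin 345°) = (0.9659, -0.2588); from cell (1,2)
  next x-line at t=0.4659, next y-line at t=3.0137; Δt_x=1.0353, Δt_y=3.8637
    x: enter (2,2) at t=0.4659
    x: enter (3,2) at t=1.5012
    x: enter (4,2) at t=2.5364
    y: enter (4,1) at t=3.0137
    x: enter (5,1) at t=3.5717
    x: enter (6,1) at t=4.6070 ← occupied
  → r_1 = 4.6070
beam 2: φ=-45°, α=75°
  dir = (cos 75°, sin 75°) = (0.2588, 0.9659); from cell (1,2)
  next x-line at t=1.7387, next y-line at t=0.2278; Δt_x=3.8637, Δt_y=1.0353
    y: enter (1,3) at t=0.2278
    y: enter (1,4) at t=1.2630
    x: enter (2,4) at t=1.7387
    y: enter (2,5) at t=2.2983
    y: enter (2,6) at t=3.3336 ← occupied
  → r_2 = 3.3336
beam 3: φ=45°, α=165°
  dir = (cos 165°, sin 165°) = (-0.9659, 0.2588); from cell (1,2)
  next x-line at t=0.5694, next y-line at t=0.8500; Δt_x=1.0353, Δt_y=3.8637
    x: enter (0,2) at t=0.5694 ← occupied
  → r_3 = 0.5694
beam 4: φ=135°, α=255°
  dir = (cos 255°, sin 255°) = (-0.2588, -0.9659); from cell (1,2)
  next x-line at t=2.1250, next y-line at t=0.8075; Δt_x=3.8637, Δt_y=1.0353
    y: enter (1,1) at t=0.8075
    y: enter (1,0) at t=1.8428 ← occupied
  → r_4 = 1.8428

ranges = [4.6070, 3.3336, 0.5694, 1.8428]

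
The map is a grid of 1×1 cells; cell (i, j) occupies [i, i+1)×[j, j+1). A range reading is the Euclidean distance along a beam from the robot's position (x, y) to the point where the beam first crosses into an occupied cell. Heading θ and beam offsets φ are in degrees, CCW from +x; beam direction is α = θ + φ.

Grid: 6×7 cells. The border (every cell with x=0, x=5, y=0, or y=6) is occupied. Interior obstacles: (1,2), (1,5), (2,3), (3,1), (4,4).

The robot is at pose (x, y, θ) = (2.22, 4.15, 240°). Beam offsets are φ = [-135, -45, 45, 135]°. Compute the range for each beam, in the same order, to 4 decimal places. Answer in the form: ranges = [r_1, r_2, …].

beam 1: φ=-135°, α=105°
  cosα=-0.2588 sinα=0.9659 | (2,4) | tMaxX 0.8500 tMaxY 0.8800 | tΔX 3.8637 tΔY 1.0353
    t=0.8500 [x] (1,4)
    t=0.8800 [y] (1,5) — stop
  → r_1 = 0.8800
beam 2: φ=-45°, α=195°
  cosα=-0.9659 sinα=-0.2588 | (2,4) | tMaxX 0.2278 tMaxY 0.5796 | tΔX 1.0353 tΔY 3.8637
    t=0.2278 [x] (1,4)
    t=0.5796 [y] (1,3)
    t=1.2630 [x] (0,3) — stop
  → r_2 = 1.2630
beam 3: φ=45°, α=285°
  cosα=0.2588 sinα=-0.9659 | (2,4) | tMaxX 3.0137 tMaxY 0.1553 | tΔX 3.8637 tΔY 1.0353
    t=0.1553 [y] (2,3) — stop
  → r_3 = 0.1553
beam 4: φ=135°, α=15°
  cosα=0.9659 sinα=0.2588 | (2,4) | tMaxX 0.8075 tMaxY 3.2841 | tΔX 1.0353 tΔY 3.8637
    t=0.8075 [x] (3,4)
    t=1.8428 [x] (4,4) — stop
  → r_4 = 1.8428

ranges = [0.8800, 1.2630, 0.1553, 1.8428]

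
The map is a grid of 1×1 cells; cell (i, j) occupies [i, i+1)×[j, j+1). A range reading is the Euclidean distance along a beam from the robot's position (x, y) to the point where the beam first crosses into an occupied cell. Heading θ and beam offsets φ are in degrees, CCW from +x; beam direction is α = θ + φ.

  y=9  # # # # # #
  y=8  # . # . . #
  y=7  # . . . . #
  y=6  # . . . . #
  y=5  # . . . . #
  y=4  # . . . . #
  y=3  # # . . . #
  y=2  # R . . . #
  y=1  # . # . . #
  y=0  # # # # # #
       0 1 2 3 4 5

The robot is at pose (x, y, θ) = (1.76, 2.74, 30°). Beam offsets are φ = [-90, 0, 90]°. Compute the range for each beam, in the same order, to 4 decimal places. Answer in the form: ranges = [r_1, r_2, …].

ranges = [0.8545, 3.7412, 0.3002]

beam 1: φ=-90°, α=300°
  dir = (cos 300°, sin 300°) = (0.5000, -0.8660); from cell (1,2)
  next x-line at t=0.4800, next y-line at t=0.8545; Δt_x=2.0000, Δt_y=1.1547
    x: enter (2,2) at t=0.4800
    y: enter (2,1) at t=0.8545 ← occupied
  → r_1 = 0.8545
beam 2: φ=0°, α=30°
  dir = (cos 30°, sin 30°) = (0.8660, 0.5000); from cell (1,2)
  next x-line at t=0.2771, next y-line at t=0.5200; Δt_x=1.1547, Δt_y=2.0000
    x: enter (2,2) at t=0.2771
    y: enter (2,3) at t=0.5200
    x: enter (3,3) at t=1.4318
    y: enter (3,4) at t=2.5200
    x: enter (4,4) at t=2.5865
    x: enter (5,4) at t=3.7412 ← occupied
  → r_2 = 3.7412
beam 3: φ=90°, α=120°
  dir = (cos 120°, sin 120°) = (-0.5000, 0.8660); from cell (1,2)
  next x-line at t=1.5200, next y-line at t=0.3002; Δt_x=2.0000, Δt_y=1.1547
    y: enter (1,3) at t=0.3002 ← occupied
  → r_3 = 0.3002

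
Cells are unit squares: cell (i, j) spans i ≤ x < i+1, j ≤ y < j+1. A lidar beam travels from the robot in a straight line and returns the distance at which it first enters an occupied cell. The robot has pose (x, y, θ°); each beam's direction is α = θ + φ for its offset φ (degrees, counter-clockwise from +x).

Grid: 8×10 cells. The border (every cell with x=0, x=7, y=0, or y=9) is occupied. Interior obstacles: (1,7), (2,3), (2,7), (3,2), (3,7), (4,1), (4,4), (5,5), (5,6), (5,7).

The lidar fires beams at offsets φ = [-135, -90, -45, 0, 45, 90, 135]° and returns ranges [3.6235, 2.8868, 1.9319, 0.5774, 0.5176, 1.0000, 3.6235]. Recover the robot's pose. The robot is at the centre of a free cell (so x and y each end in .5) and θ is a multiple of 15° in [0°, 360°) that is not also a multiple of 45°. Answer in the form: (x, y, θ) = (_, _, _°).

(x, y, θ) = (1.5, 4.5, 150°)

Candidates: 38 free-cell centres × 16 headings = 608 poses. Raycast each; keep the one whose scan matches to 4 dp.
  (6.5, 3.5, 240°): beam 1 = 1.9319 ≠ 3.6235 ✗
  (3.5, 3.5, 345°): beam 1 = 0.5774 ≠ 3.6235 ✗
  (2.5, 4.5, 285°): beam 1 = 1.7321 ≠ 3.6235 ✗
  …
  (1.5, 4.5, 150°): r_1=3.6235, r_2=2.8868, r_3=1.9319, r_4=0.5774, r_5=0.5176, r_6=1.0000, r_7=3.6235 — all match ✓
Only this pose fits every beam.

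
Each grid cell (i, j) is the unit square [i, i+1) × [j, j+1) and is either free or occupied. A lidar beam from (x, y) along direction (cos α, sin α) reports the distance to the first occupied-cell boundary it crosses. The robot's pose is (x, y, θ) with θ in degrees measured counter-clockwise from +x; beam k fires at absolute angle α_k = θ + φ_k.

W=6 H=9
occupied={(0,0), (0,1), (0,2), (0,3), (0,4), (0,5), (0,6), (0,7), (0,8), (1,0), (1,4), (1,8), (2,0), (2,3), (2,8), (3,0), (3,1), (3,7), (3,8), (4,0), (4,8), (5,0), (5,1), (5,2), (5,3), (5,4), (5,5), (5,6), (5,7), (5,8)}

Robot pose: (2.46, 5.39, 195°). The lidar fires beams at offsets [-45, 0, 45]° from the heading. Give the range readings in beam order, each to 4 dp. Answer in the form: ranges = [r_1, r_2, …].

ranges = [1.6859, 1.5068, 0.9200]

beam 1: φ=-45°, α=150°
  cosα=-0.8660 sinα=0.5000 | (2,5) | tMaxX 0.5312 tMaxY 1.2200 | tΔX 1.1547 tΔY 2.0000
    t=0.5312 [x] (1,5)
    t=1.2200 [y] (1,6)
    t=1.6859 [x] (0,6) — stop
  → r_1 = 1.6859
beam 2: φ=0°, α=195°
  cosα=-0.9659 sinα=-0.2588 | (2,5) | tMaxX 0.4762 tMaxY 1.5068 | tΔX 1.0353 tΔY 3.8637
    t=0.4762 [x] (1,5)
    t=1.5068 [y] (1,4) — stop
  → r_2 = 1.5068
beam 3: φ=45°, α=240°
  cosα=-0.5000 sinα=-0.8660 | (2,5) | tMaxX 0.9200 tMaxY 0.4503 | tΔX 2.0000 tΔY 1.1547
    t=0.4503 [y] (2,4)
    t=0.9200 [x] (1,4) — stop
  → r_3 = 0.9200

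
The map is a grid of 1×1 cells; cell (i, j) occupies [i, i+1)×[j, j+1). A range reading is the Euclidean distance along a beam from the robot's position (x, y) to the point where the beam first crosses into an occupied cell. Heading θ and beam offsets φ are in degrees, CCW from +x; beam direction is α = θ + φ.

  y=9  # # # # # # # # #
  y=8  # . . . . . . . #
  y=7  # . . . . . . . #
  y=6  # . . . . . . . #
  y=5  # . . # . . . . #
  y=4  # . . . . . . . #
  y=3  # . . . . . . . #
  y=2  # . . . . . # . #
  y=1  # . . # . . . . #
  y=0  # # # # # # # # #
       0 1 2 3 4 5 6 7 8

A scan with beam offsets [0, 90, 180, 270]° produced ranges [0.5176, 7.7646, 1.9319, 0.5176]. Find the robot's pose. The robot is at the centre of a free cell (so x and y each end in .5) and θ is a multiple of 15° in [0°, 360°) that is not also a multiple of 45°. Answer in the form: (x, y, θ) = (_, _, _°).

(x, y, θ) = (7.5, 1.5, 15°)

Candidates: 53 free-cell centres × 16 headings = 848 poses. Raycast each; keep the one whose scan matches to 4 dp.
  (5.5, 2.5, 240°): beam 1 = 1.7321 ≠ 0.5176 ✗
  (7.5, 1.5, 240°): beam 1 = 0.5774 ≠ 0.5176 ✗
  (4.5, 1.5, 345°): beam 1 = 1.9319 ≠ 0.5176 ✗
  (1.5, 7.5, 30°): beam 1 = 3.0000 ≠ 0.5176 ✗
  …
  (7.5, 1.5, 15°): r_1=0.5176, r_2=7.7646, r_3=1.9319, r_4=0.5176 — all match ✓
Only this pose fits every beam.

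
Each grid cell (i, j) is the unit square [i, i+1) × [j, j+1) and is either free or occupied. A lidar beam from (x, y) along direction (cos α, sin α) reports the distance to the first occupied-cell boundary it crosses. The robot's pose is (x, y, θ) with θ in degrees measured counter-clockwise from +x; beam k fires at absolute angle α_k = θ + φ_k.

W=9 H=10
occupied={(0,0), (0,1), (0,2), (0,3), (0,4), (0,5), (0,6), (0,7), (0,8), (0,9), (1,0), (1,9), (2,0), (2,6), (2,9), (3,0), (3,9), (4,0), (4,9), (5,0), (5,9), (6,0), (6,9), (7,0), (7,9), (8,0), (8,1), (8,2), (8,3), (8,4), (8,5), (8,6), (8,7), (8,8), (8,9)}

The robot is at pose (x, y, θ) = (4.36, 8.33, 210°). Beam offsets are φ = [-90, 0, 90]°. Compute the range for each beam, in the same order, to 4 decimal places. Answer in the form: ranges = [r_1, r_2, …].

beam 1: φ=-90°, α=120°
  cosα=-0.5000 sinα=0.8660 | (4,8) | tMaxX 0.7200 tMaxY 0.7736 | tΔX 2.0000 tΔY 1.1547
    t=0.7200 [x] (3,8)
    t=0.7736 [y] (3,9) — stop
  → r_1 = 0.7736
beam 2: φ=0°, α=210°
  cosα=-0.8660 sinα=-0.5000 | (4,8) | tMaxX 0.4157 tMaxY 0.6600 | tΔX 1.1547 tΔY 2.0000
    t=0.4157 [x] (3,8)
    t=0.6600 [y] (3,7)
    t=1.5704 [x] (2,7)
    t=2.6600 [y] (2,6) — stop
  → r_2 = 2.6600
beam 3: φ=90°, α=300°
  cosα=0.5000 sinα=-0.8660 | (4,8) | tMaxX 1.2800 tMaxY 0.3811 | tΔX 2.0000 tΔY 1.1547
    t=0.3811 [y] (4,7)
    t=1.2800 [x] (5,7)
    t=1.5358 [y] (5,6)
    t=2.6905 [y] (5,5)
    t=3.2800 [x] (6,5)
    t=3.8452 [y] (6,4)
    t=4.9999 [y] (6,3)
    t=5.2800 [x] (7,3)
    t=6.1546 [y] (7,2)
    t=7.2800 [x] (8,2) — stop
  → r_3 = 7.2800

ranges = [0.7736, 2.6600, 7.2800]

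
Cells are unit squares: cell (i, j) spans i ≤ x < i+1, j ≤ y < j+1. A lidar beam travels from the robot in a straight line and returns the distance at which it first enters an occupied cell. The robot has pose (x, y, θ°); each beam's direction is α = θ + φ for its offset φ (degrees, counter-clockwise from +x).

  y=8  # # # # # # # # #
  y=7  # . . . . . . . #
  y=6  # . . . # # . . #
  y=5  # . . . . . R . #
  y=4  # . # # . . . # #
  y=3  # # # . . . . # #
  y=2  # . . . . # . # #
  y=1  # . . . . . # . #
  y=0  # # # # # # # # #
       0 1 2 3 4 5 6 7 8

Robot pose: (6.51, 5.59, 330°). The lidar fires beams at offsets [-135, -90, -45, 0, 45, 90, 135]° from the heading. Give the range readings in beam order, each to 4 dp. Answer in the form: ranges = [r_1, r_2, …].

ranges = [2.5985, 2.9907, 1.8932, 1.1800, 1.5426, 2.7828, 2.4950]

beam 1: φ=-135°, α=195°
  d=(-0.9659,-0.2588)  start (6,5)  tX=0.5280 tY=2.2796  stride 1/|dx|=1.0353 1/|dy|=3.8637
    cross x-line → (5,5), t=0.5280
    cross x-line → (4,5), t=1.5633
    cross y-line → (4,4), t=2.2796
    cross x-line → (3,4), t=2.5985 (wall)
  → r_1 = 2.5985
beam 2: φ=-90°, α=240°
  d=(-0.5000,-0.8660)  start (6,5)  tX=1.0200 tY=0.6813  stride 1/|dx|=2.0000 1/|dy|=1.1547
    cross y-line → (6,4), t=0.6813
    cross x-line → (5,4), t=1.0200
    cross y-line → (5,3), t=1.8360
    cross y-line → (5,2), t=2.9907 (wall)
  → r_2 = 2.9907
beam 3: φ=-45°, α=285°
  d=(0.2588,-0.9659)  start (6,5)  tX=1.8932 tY=0.6108  stride 1/|dx|=3.8637 1/|dy|=1.0353
    cross y-line → (6,4), t=0.6108
    cross y-line → (6,3), t=1.6461
    cross x-line → (7,3), t=1.8932 (wall)
  → r_3 = 1.8932
beam 4: φ=0°, α=330°
  d=(0.8660,-0.5000)  start (6,5)  tX=0.5658 tY=1.1800  stride 1/|dx|=1.1547 1/|dy|=2.0000
    cross x-line → (7,5), t=0.5658
    cross y-line → (7,4), t=1.1800 (wall)
  → r_4 = 1.1800
beam 5: φ=45°, α=15°
  d=(0.9659,0.2588)  start (6,5)  tX=0.5073 tY=1.5841  stride 1/|dx|=1.0353 1/|dy|=3.8637
    cross x-line → (7,5), t=0.5073
    cross x-line → (8,5), t=1.5426 (wall)
  → r_5 = 1.5426
beam 6: φ=90°, α=60°
  d=(0.5000,0.8660)  start (6,5)  tX=0.9800 tY=0.4734  stride 1/|dx|=2.0000 1/|dy|=1.1547
    cross y-line → (6,6), t=0.4734
    cross x-line → (7,6), t=0.9800
    cross y-line → (7,7), t=1.6281
    cross y-line → (7,8), t=2.7828 (wall)
  → r_6 = 2.7828
beam 7: φ=135°, α=105°
  d=(-0.2588,0.9659)  start (6,5)  tX=1.9705 tY=0.4245  stride 1/|dx|=3.8637 1/|dy|=1.0353
    cross y-line → (6,6), t=0.4245
    cross y-line → (6,7), t=1.4597
    cross x-line → (5,7), t=1.9705
    cross y-line → (5,8), t=2.4950 (wall)
  → r_7 = 2.4950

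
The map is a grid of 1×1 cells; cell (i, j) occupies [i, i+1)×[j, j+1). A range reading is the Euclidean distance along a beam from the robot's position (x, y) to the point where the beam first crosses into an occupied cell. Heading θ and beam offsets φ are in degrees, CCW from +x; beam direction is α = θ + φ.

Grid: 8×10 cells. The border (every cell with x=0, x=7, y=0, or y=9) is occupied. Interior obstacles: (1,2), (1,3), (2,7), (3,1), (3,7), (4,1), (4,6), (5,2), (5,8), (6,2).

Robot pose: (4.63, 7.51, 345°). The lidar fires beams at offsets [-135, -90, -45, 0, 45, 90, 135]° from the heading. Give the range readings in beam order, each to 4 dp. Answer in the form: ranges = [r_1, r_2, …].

ranges = [0.7275, 0.5280, 0.5889, 2.4536, 0.9800, 1.4296, 1.7205]

beam 1: φ=-135°, α=210°
  dir = (cos 210°, sin 210°) = (-0.8660, -0.5000); from cell (4,7)
  next x-line at t=0.7275, next y-line at t=1.0200; Δt_x=1.1547, Δt_y=2.0000
    x: enter (3,7) at t=0.7275 ← occupied
  → r_1 = 0.7275
beam 2: φ=-90°, α=255°
  dir = (cos 255°, sin 255°) = (-0.2588, -0.9659); from cell (4,7)
  next x-line at t=2.4341, next y-line at t=0.5280; Δt_x=3.8637, Δt_y=1.0353
    y: enter (4,6) at t=0.5280 ← occupied
  → r_2 = 0.5280
beam 3: φ=-45°, α=300°
  dir = (cos 300°, sin 300°) = (0.5000, -0.8660); from cell (4,7)
  next x-line at t=0.7400, next y-line at t=0.5889; Δt_x=2.0000, Δt_y=1.1547
    y: enter (4,6) at t=0.5889 ← occupied
  → r_3 = 0.5889
beam 4: φ=0°, α=345°
  dir = (cos 345°, sin 345°) = (0.9659, -0.2588); from cell (4,7)
  next x-line at t=0.3831, next y-line at t=1.9705; Δt_x=1.0353, Δt_y=3.8637
    x: enter (5,7) at t=0.3831
    x: enter (6,7) at t=1.4183
    y: enter (6,6) at t=1.9705
    x: enter (7,6) at t=2.4536 ← occupied
  → r_4 = 2.4536
beam 5: φ=45°, α=30°
  dir = (cos 30°, sin 30°) = (0.8660, 0.5000); from cell (4,7)
  next x-line at t=0.4272, next y-line at t=0.9800; Δt_x=1.1547, Δt_y=2.0000
    x: enter (5,7) at t=0.4272
    y: enter (5,8) at t=0.9800 ← occupied
  → r_5 = 0.9800
beam 6: φ=90°, α=75°
  dir = (cos 75°, sin 75°) = (0.2588, 0.9659); from cell (4,7)
  next x-line at t=1.4296, next y-line at t=0.5073; Δt_x=3.8637, Δt_y=1.0353
    y: enter (4,8) at t=0.5073
    x: enter (5,8) at t=1.4296 ← occupied
  → r_6 = 1.4296
beam 7: φ=135°, α=120°
  dir = (cos 120°, sin 120°) = (-0.5000, 0.8660); from cell (4,7)
  next x-line at t=1.2600, next y-line at t=0.5658; Δt_x=2.0000, Δt_y=1.1547
    y: enter (4,8) at t=0.5658
    x: enter (3,8) at t=1.2600
    y: enter (3,9) at t=1.7205 ← occupied
  → r_7 = 1.7205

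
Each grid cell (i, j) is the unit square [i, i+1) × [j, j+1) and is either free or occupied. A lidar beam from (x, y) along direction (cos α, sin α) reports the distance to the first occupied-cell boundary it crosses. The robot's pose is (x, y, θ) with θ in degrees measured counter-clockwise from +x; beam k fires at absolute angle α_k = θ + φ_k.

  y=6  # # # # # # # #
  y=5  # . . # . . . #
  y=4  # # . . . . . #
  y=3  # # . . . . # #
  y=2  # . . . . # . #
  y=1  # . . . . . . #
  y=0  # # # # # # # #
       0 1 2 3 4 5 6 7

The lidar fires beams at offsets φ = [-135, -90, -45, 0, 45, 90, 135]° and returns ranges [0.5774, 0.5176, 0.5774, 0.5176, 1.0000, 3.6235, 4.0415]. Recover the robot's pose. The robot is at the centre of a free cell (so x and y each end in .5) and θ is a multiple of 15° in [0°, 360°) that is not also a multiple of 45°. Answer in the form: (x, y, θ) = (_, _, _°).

Enumerate (i+0.5, j+0.5, θ) over the 25 free cells and 16 admissible headings. For each, cast all 7 beams and compare to the given ranges.
  (6.5, 5.5, 120°): beam 1 = 0.5176 ≠ 0.5774 ✗
  (6.5, 5.5, 300°): beam 1 = 1.9319 ≠ 0.5774 ✗
  (5.5, 3.5, 210°): beam 1 = 2.5882 ≠ 0.5774 ✗
  …
  (1.5, 1.5, 285°): r_1=0.5774, r_2=0.5176, r_3=0.5774, r_4=0.5176, r_5=1.0000, r_6=3.6235, r_7=4.0415 — all match ✓
No second candidate reproduces the full scan.

(x, y, θ) = (1.5, 1.5, 285°)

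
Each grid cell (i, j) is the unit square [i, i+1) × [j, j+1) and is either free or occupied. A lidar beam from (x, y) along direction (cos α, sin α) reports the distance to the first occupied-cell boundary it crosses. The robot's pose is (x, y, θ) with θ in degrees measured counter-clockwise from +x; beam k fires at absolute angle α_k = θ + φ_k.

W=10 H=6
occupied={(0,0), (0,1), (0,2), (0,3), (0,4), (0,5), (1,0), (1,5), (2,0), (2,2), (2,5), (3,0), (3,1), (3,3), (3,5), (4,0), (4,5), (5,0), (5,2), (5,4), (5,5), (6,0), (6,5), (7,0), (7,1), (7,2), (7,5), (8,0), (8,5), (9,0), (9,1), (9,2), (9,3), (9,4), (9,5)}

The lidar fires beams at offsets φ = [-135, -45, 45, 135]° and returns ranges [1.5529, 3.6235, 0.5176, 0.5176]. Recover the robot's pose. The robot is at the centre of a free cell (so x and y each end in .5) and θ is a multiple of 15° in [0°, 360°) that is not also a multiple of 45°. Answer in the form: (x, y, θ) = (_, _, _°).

Enumerate (i+0.5, j+0.5, θ) over the 25 free cells and 16 admissible headings. For each, cast all 4 beams and compare to the given ranges.
  (5.5, 3.5, 60°): beam 1 = 0.5176 ≠ 1.5529 ✗
  (4.5, 2.5, 285°): beam 1 = 1.0000 ≠ 1.5529 ✗
  (7.5, 3.5, 15°): beam 1 = 0.5774 ≠ 1.5529 ✗
  (7.5, 4.5, 300°): beam 2 = 1.5529 ≠ 3.6235 ✗
  …
  (1.5, 1.5, 120°): r_1=1.5529, r_2=3.6235, r_3=0.5176, r_4=0.5176 — all match ✓
Only this pose fits every beam.

(x, y, θ) = (1.5, 1.5, 120°)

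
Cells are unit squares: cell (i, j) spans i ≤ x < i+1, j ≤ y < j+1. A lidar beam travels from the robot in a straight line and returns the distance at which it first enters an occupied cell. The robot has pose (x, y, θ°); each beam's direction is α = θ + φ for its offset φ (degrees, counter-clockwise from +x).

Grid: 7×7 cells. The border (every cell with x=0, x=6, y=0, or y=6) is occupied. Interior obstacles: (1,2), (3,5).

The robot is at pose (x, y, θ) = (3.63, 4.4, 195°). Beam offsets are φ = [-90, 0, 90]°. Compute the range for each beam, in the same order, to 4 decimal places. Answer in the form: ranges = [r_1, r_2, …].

beam 1: φ=-90°, α=105°
  dir = (cos 105°, sin 105°) = (-0.2588, 0.9659); from cell (3,4)
  next x-line at t=2.4341, next y-line at t=0.6212; Δt_x=3.8637, Δt_y=1.0353
    y: enter (3,5) at t=0.6212 ← occupied
  → r_1 = 0.6212
beam 2: φ=0°, α=195°
  dir = (cos 195°, sin 195°) = (-0.9659, -0.2588); from cell (3,4)
  next x-line at t=0.6522, next y-line at t=1.5455; Δt_x=1.0353, Δt_y=3.8637
    x: enter (2,4) at t=0.6522
    y: enter (2,3) at t=1.5455
    x: enter (1,3) at t=1.6875
    x: enter (0,3) at t=2.7228 ← occupied
  → r_2 = 2.7228
beam 3: φ=90°, α=285°
  dir = (cos 285°, sin 285°) = (0.2588, -0.9659); from cell (3,4)
  next x-line at t=1.4296, next y-line at t=0.4141; Δt_x=3.8637, Δt_y=1.0353
    y: enter (3,3) at t=0.4141
    x: enter (4,3) at t=1.4296
    y: enter (4,2) at t=1.4494
    y: enter (4,1) at t=2.4847
    y: enter (4,0) at t=3.5199 ← occupied
  → r_3 = 3.5199

ranges = [0.6212, 2.7228, 3.5199]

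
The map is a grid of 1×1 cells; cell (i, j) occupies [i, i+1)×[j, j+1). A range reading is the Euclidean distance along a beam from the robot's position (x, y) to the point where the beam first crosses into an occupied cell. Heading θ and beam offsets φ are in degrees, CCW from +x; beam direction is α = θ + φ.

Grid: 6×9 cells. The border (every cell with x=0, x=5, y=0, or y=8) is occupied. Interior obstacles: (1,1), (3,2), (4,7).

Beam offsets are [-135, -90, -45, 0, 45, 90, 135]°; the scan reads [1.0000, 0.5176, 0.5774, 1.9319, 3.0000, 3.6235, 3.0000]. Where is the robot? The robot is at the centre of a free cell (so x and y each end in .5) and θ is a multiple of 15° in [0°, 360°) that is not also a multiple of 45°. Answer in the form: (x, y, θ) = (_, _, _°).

(x, y, θ) = (1.5, 5.5, 255°)

Candidates: 25 free-cell centres × 16 headings = 400 poses. Raycast each; keep the one whose scan matches to 4 dp.
  (3.5, 7.5, 165°): beam 1 = 0.5774 ≠ 1.0000 ✗
  (1.5, 7.5, 15°): beam 2 = 6.7293 ≠ 0.5176 ✗
  (2.5, 3.5, 105°): beam 2 = 2.5882 ≠ 0.5176 ✗
  …
  (1.5, 5.5, 255°): r_1=1.0000, r_2=0.5176, r_3=0.5774, r_4=1.9319, r_5=3.0000, r_6=3.6235, r_7=3.0000 — all match ✓
Only this pose fits every beam.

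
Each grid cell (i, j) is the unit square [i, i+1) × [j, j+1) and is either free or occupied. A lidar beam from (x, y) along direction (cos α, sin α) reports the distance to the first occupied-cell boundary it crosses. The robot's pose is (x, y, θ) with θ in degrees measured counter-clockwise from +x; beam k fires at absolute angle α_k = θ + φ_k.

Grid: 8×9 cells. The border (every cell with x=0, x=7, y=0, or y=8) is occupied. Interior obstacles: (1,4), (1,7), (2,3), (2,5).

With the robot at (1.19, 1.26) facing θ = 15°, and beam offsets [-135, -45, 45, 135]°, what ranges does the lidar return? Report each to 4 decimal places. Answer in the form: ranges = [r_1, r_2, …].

beam 1: φ=-135°, α=240°
  direction (-0.5000, -0.8660); cell (1,1); t to first gridline: x 0.3800, y 0.3002 (then +2.0000 / +1.1547)
    (1,0) via y @ 0.3002  # hit
  → r_1 = 0.3002
beam 2: φ=-45°, α=330°
  direction (0.8660, -0.5000); cell (1,1); t to first gridline: x 0.9353, y 0.5200 (then +1.1547 / +2.0000)
    (1,0) via y @ 0.5200  # hit
  → r_2 = 0.5200
beam 3: φ=45°, α=60°
  direction (0.5000, 0.8660); cell (1,1); t to first gridline: x 1.6200, y 0.8545 (then +2.0000 / +1.1547)
    (1,2) via y @ 0.8545
    (2,2) via x @ 1.6200
    (2,3) via y @ 2.0092  # hit
  → r_3 = 2.0092
beam 4: φ=135°, α=150°
  direction (-0.8660, 0.5000); cell (1,1); t to first gridline: x 0.2194, y 1.4800 (then +1.1547 / +2.0000)
    (0,1) via x @ 0.2194  # hit
  → r_4 = 0.2194

ranges = [0.3002, 0.5200, 2.0092, 0.2194]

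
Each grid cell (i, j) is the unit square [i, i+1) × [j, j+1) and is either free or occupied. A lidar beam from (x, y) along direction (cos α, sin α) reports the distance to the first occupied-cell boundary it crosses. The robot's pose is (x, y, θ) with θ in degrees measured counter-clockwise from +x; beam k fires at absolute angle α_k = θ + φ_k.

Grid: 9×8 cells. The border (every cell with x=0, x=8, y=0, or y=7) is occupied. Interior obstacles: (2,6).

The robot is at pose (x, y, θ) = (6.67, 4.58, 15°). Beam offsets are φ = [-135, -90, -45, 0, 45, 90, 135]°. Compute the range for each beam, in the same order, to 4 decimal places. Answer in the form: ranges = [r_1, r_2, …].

beam 1: φ=-135°, α=240°
  dir = (cos 240°, sin 240°) = (-0.5000, -0.8660); from cell (6,4)
  next x-line at t=1.3400, next y-line at t=0.6697; Δt_x=2.0000, Δt_y=1.1547
    y: enter (6,3) at t=0.6697
    x: enter (5,3) at t=1.3400
    y: enter (5,2) at t=1.8244
    y: enter (5,1) at t=2.9791
    x: enter (4,1) at t=3.3400
    y: enter (4,0) at t=4.1338 ← occupied
  → r_1 = 4.1338
beam 2: φ=-90°, α=285°
  dir = (cos 285°, sin 285°) = (0.2588, -0.9659); from cell (6,4)
  next x-line at t=1.2750, next y-line at t=0.6005; Δt_x=3.8637, Δt_y=1.0353
    y: enter (6,3) at t=0.6005
    x: enter (7,3) at t=1.2750
    y: enter (7,2) at t=1.6357
    y: enter (7,1) at t=2.6710
    y: enter (7,0) at t=3.7063 ← occupied
  → r_2 = 3.7063
beam 3: φ=-45°, α=330°
  dir = (cos 330°, sin 330°) = (0.8660, -0.5000); from cell (6,4)
  next x-line at t=0.3811, next y-line at t=1.1600; Δt_x=1.1547, Δt_y=2.0000
    x: enter (7,4) at t=0.3811
    y: enter (7,3) at t=1.1600
    x: enter (8,3) at t=1.5358 ← occupied
  → r_3 = 1.5358
beam 4: φ=0°, α=15°
  dir = (cos 15°, sin 15°) = (0.9659, 0.2588); from cell (6,4)
  next x-line at t=0.3416, next y-line at t=1.6228; Δt_x=1.0353, Δt_y=3.8637
    x: enter (7,4) at t=0.3416
    x: enter (8,4) at t=1.3769 ← occupied
  → r_4 = 1.3769
beam 5: φ=45°, α=60°
  dir = (cos 60°, sin 60°) = (0.5000, 0.8660); from cell (6,4)
  next x-line at t=0.6600, next y-line at t=0.4850; Δt_x=2.0000, Δt_y=1.1547
    y: enter (6,5) at t=0.4850
    x: enter (7,5) at t=0.6600
    y: enter (7,6) at t=1.6397
    x: enter (8,6) at t=2.6600 ← occupied
  → r_5 = 2.6600
beam 6: φ=90°, α=105°
  dir = (cos 105°, sin 105°) = (-0.2588, 0.9659); from cell (6,4)
  next x-line at t=2.5887, next y-line at t=0.4348; Δt_x=3.8637, Δt_y=1.0353
    y: enter (6,5) at t=0.4348
    y: enter (6,6) at t=1.4701
    y: enter (6,7) at t=2.5054 ← occupied
  → r_6 = 2.5054
beam 7: φ=135°, α=150°
  dir = (cos 150°, sin 150°) = (-0.8660, 0.5000); from cell (6,4)
  next x-line at t=0.7736, next y-line at t=0.8400; Δt_x=1.1547, Δt_y=2.0000
    x: enter (5,4) at t=0.7736
    y: enter (5,5) at t=0.8400
    x: enter (4,5) at t=1.9283
    y: enter (4,6) at t=2.8400
    x: enter (3,6) at t=3.0831
    x: enter (2,6) at t=4.2378 ← occupied
  → r_7 = 4.2378

ranges = [4.1338, 3.7063, 1.5358, 1.3769, 2.6600, 2.5054, 4.2378]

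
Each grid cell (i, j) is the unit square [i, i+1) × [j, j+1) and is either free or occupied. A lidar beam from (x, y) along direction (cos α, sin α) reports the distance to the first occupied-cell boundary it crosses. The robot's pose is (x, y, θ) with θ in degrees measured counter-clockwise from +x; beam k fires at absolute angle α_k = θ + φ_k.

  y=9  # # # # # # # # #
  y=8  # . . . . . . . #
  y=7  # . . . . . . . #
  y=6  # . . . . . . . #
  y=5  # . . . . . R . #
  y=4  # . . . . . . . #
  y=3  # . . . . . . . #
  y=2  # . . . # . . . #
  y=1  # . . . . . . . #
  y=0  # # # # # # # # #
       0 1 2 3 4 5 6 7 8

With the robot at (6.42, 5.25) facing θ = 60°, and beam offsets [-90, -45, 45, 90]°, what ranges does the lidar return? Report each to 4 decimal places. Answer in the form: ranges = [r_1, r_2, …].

ranges = [1.8244, 1.6357, 3.8823, 6.2585]

beam 1: φ=-90°, α=330°
  d=(0.8660,-0.5000)  start (6,5)  tX=0.6697 tY=0.5000  stride 1/|dx|=1.1547 1/|dy|=2.0000
    cross y-line → (6,4), t=0.5000
    cross x-line → (7,4), t=0.6697
    cross x-line → (8,4), t=1.8244 (wall)
  → r_1 = 1.8244
beam 2: φ=-45°, α=15°
  d=(0.9659,0.2588)  start (6,5)  tX=0.6005 tY=2.8978  stride 1/|dx|=1.0353 1/|dy|=3.8637
    cross x-line → (7,5), t=0.6005
    cross x-line → (8,5), t=1.6357 (wall)
  → r_2 = 1.6357
beam 3: φ=45°, α=105°
  d=(-0.2588,0.9659)  start (6,5)  tX=1.6228 tY=0.7765  stride 1/|dx|=3.8637 1/|dy|=1.0353
    cross y-line → (6,6), t=0.7765
    cross x-line → (5,6), t=1.6228
    cross y-line → (5,7), t=1.8117
    cross y-line → (5,8), t=2.8470
    cross y-line → (5,9), t=3.8823 (wall)
  → r_3 = 3.8823
beam 4: φ=90°, α=150°
  d=(-0.8660,0.5000)  start (6,5)  tX=0.4850 tY=1.5000  stride 1/|dx|=1.1547 1/|dy|=2.0000
    cross x-line → (5,5), t=0.4850
    cross y-line → (5,6), t=1.5000
    cross x-line → (4,6), t=1.6397
    cross x-line → (3,6), t=2.7944
    cross y-line → (3,7), t=3.5000
    cross x-line → (2,7), t=3.9491
    cross x-line → (1,7), t=5.1038
    cross y-line → (1,8), t=5.5000
    cross x-line → (0,8), t=6.2585 (wall)
  → r_4 = 6.2585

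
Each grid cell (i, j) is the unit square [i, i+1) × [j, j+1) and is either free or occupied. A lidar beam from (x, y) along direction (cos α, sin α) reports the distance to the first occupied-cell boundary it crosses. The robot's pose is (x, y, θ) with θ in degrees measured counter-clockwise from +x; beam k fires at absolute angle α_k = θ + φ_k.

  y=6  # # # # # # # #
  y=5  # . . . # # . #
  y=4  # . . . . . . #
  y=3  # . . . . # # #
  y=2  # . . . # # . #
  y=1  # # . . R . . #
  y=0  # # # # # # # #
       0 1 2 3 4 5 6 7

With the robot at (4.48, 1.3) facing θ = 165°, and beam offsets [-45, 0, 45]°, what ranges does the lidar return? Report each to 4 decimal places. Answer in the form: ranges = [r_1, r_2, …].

ranges = [0.8083, 2.5675, 0.6000]

beam 1: φ=-45°, α=120°
  dir = (cos 120°, sin 120°) = (-0.5000, 0.8660); from cell (4,1)
  next x-line at t=0.9600, next y-line at t=0.8083; Δt_x=2.0000, Δt_y=1.1547
    y: enter (4,2) at t=0.8083 ← occupied
  → r_1 = 0.8083
beam 2: φ=0°, α=165°
  dir = (cos 165°, sin 165°) = (-0.9659, 0.2588); from cell (4,1)
  next x-line at t=0.4969, next y-line at t=2.7046; Δt_x=1.0353, Δt_y=3.8637
    x: enter (3,1) at t=0.4969
    x: enter (2,1) at t=1.5322
    x: enter (1,1) at t=2.5675 ← occupied
  → r_2 = 2.5675
beam 3: φ=45°, α=210°
  dir = (cos 210°, sin 210°) = (-0.8660, -0.5000); from cell (4,1)
  next x-line at t=0.5543, next y-line at t=0.6000; Δt_x=1.1547, Δt_y=2.0000
    x: enter (3,1) at t=0.5543
    y: enter (3,0) at t=0.6000 ← occupied
  → r_3 = 0.6000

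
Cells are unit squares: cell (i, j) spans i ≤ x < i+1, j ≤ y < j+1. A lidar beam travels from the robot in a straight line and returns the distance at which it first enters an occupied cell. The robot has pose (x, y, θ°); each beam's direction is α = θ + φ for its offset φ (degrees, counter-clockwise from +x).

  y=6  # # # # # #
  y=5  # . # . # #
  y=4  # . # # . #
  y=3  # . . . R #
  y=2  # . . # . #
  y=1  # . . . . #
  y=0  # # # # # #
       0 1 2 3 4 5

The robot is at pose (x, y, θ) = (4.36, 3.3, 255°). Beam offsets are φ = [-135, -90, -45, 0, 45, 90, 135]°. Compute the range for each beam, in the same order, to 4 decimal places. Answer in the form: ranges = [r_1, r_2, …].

beam 1: φ=-135°, α=120°
  direction (-0.5000, 0.8660); cell (4,3); t to first gridline: x 0.7200, y 0.8083 (then +2.0000 / +1.1547)
    (3,3) via x @ 0.7200
    (3,4) via y @ 0.8083  # hit
  → r_1 = 0.8083
beam 2: φ=-90°, α=165°
  direction (-0.9659, 0.2588); cell (4,3); t to first gridline: x 0.3727, y 2.7046 (then +1.0353 / +3.8637)
    (3,3) via x @ 0.3727
    (2,3) via x @ 1.4080
    (1,3) via x @ 2.4433
    (1,4) via y @ 2.7046
    (0,4) via x @ 3.4785  # hit
  → r_2 = 3.4785
beam 3: φ=-45°, α=210°
  direction (-0.8660, -0.5000); cell (4,3); t to first gridline: x 0.4157, y 0.6000 (then +1.1547 / +2.0000)
    (3,3) via x @ 0.4157
    (3,2) via y @ 0.6000  # hit
  → r_3 = 0.6000
beam 4: φ=0°, α=255°
  direction (-0.2588, -0.9659); cell (4,3); t to first gridline: x 1.3909, y 0.3106 (then +3.8637 / +1.0353)
    (4,2) via y @ 0.3106
    (4,1) via y @ 1.3459
    (3,1) via x @ 1.3909
    (3,0) via y @ 2.3811  # hit
  → r_4 = 2.3811
beam 5: φ=45°, α=300°
  direction (0.5000, -0.8660); cell (4,3); t to first gridline: x 1.2800, y 0.3464 (then +2.0000 / +1.1547)
    (4,2) via y @ 0.3464
    (5,2) via x @ 1.2800  # hit
  → r_5 = 1.2800
beam 6: φ=90°, α=345°
  direction (0.9659, -0.2588); cell (4,3); t to first gridline: x 0.6626, y 1.1591 (then +1.0353 / +3.8637)
    (5,3) via x @ 0.6626  # hit
  → r_6 = 0.6626
beam 7: φ=135°, α=30°
  direction (0.8660, 0.5000); cell (4,3); t to first gridline: x 0.7390, y 1.4000 (then +1.1547 / +2.0000)
    (5,3) via x @ 0.7390  # hit
  → r_7 = 0.7390

ranges = [0.8083, 3.4785, 0.6000, 2.3811, 1.2800, 0.6626, 0.7390]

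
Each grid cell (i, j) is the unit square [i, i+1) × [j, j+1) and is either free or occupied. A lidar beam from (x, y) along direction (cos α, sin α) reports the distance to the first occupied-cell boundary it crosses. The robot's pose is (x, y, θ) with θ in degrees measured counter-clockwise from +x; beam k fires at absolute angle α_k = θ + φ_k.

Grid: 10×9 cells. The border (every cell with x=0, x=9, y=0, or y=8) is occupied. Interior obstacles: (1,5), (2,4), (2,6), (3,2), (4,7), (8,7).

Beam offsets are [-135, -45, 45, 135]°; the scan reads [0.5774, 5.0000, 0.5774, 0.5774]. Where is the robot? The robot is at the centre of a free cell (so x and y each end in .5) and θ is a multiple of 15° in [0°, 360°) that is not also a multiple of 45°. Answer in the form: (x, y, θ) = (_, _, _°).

Enumerate (i+0.5, j+0.5, θ) over the 50 free cells and 16 admissible headings. For each, cast all 4 beams and compare to the given ranges.
  (6.5, 7.5, 195°): beam 2 = 1.0000 ≠ 5.0000 ✗
  (2.5, 2.5, 60°): beam 1 = 1.5529 ≠ 0.5774 ✗
  (2.5, 1.5, 120°): beam 1 = 1.9319 ≠ 0.5774 ✗
  …
  (2.5, 5.5, 75°): r_1=0.5774, r_2=5.0000, r_3=0.5774, r_4=0.5774 — all match ✓
No second candidate reproduces the full scan.

(x, y, θ) = (2.5, 5.5, 75°)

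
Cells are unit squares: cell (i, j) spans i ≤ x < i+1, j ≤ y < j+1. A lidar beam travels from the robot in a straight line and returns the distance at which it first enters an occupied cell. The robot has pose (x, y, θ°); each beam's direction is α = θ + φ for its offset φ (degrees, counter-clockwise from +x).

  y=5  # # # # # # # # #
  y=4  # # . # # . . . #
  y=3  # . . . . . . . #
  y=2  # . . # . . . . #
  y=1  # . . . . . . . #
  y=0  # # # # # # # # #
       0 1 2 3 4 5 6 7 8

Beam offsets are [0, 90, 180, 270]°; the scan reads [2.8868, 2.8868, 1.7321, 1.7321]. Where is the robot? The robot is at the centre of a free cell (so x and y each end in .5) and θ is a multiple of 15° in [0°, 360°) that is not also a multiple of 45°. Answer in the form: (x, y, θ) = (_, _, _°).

(x, y, θ) = (6.5, 3.5, 210°)

The pose lattice has 24·16 = 384 candidates. Test each by forward raycasting.
  (7.5, 4.5, 75°): beam 1 = 0.5176 ≠ 2.8868 ✗
  (2.5, 4.5, 60°): beam 1 = 0.5774 ≠ 2.8868 ✗
  (3.5, 1.5, 75°): beam 1 = 0.5176 ≠ 2.8868 ✗
  (5.5, 3.5, 30°): beam 2 = 1.0000 ≠ 2.8868 ✗
  (6.5, 1.5, 285°): beam 1 = 0.5176 ≠ 2.8868 ✗
  …
  (6.5, 3.5, 210°): r_1=2.8868, r_2=2.8868, r_3=1.7321, r_4=1.7321 — all match ✓
Only this pose fits every beam.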